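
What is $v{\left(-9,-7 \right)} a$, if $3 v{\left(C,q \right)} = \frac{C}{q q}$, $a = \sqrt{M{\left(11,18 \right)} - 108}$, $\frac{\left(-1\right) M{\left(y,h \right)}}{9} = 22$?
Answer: $- \frac{9 i \sqrt{34}}{49} \approx - 1.071 i$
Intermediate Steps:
$M{\left(y,h \right)} = -198$ ($M{\left(y,h \right)} = \left(-9\right) 22 = -198$)
$a = 3 i \sqrt{34}$ ($a = \sqrt{-198 - 108} = \sqrt{-306} = 3 i \sqrt{34} \approx 17.493 i$)
$v{\left(C,q \right)} = \frac{C}{3 q^{2}}$ ($v{\left(C,q \right)} = \frac{C \frac{1}{q q}}{3} = \frac{C \frac{1}{q^{2}}}{3} = \frac{C}{3 q^{2}}$)
$v{\left(-9,-7 \right)} a = \frac{1}{3} \left(-9\right) \frac{1}{49} \cdot 3 i \sqrt{34} = - \frac{3 \cdot 3 i \sqrt{34}}{49} = - \frac{9 i \sqrt{34}}{49}$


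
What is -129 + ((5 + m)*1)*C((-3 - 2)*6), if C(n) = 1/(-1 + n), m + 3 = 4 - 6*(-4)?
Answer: -4029/31 ≈ -129.97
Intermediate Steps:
m = 25 (m = -3 + (4 - 6*(-4)) = -3 + (4 - 1*(-24)) = -3 + (4 + 24) = -3 + 28 = 25)
-129 + ((5 + m)*1)*C((-3 - 2)*6) = -129 + ((5 + 25)*1)/(-1 + (-3 - 2)*6) = -129 + (30*1)/(-1 - 5*6) = -129 + 30/(-1 - 30) = -129 + 30/(-31) = -129 + 30*(-1/31) = -129 - 30/31 = -4029/31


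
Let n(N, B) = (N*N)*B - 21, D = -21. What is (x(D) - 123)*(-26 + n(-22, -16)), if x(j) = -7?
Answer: 1012830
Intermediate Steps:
n(N, B) = -21 + B*N² (n(N, B) = N²*B - 21 = B*N² - 21 = -21 + B*N²)
(x(D) - 123)*(-26 + n(-22, -16)) = (-7 - 123)*(-26 + (-21 - 16*(-22)²)) = -130*(-26 + (-21 - 16*484)) = -130*(-26 + (-21 - 7744)) = -130*(-26 - 7765) = -130*(-7791) = 1012830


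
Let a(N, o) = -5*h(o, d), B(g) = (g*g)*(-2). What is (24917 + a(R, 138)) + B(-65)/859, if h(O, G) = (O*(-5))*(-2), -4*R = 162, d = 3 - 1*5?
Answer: 15468153/859 ≈ 18007.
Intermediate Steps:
d = -2 (d = 3 - 5 = -2)
R = -81/2 (R = -¼*162 = -81/2 ≈ -40.500)
B(g) = -2*g² (B(g) = g²*(-2) = -2*g²)
h(O, G) = 10*O (h(O, G) = -5*O*(-2) = 10*O)
a(N, o) = -50*o
(24917 + a(R, 138)) + B(-65)/859 = (24917 - 50*138) - 2*(-65)²/859 = (24917 - 6900) - 2*4225*(1/859) = 18017 - 8450*1/859 = 18017 - 8450/859 = 15468153/859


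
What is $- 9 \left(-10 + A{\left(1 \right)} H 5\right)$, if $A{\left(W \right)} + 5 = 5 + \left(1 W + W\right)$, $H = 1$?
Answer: $0$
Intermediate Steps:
$A{\left(W \right)} = 2 W$ ($A{\left(W \right)} = -5 + \left(5 + \left(1 W + W\right)\right) = -5 + \left(5 + \left(W + W\right)\right) = -5 + \left(5 + 2 W\right) = 2 W$)
$- 9 \left(-10 + A{\left(1 \right)} H 5\right) = - 9 \left(-10 + 2 \cdot 1 \cdot 1 \cdot 5\right) = - 9 \left(-10 + 2 \cdot 1 \cdot 5\right) = - 9 \left(-10 + 2 \cdot 5\right) = - 9 \left(-10 + 10\right) = \left(-9\right) 0 = 0$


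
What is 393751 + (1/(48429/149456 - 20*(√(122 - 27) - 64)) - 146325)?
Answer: 8849641227282726039010/35766819973179881 + 446741918720*√95/35766819973179881 ≈ 2.4743e+5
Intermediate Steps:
393751 + (1/(48429/149456 - 20*(√(122 - 27) - 64)) - 146325) = 393751 + (1/(48429*(1/149456) - 20*(√95 - 64)) - 146325) = 393751 + (1/(48429/149456 - 20*(-64 + √95)) - 146325) = 393751 + (1/(48429/149456 + (1280 - 20*√95)) - 146325) = 393751 + (1/(191352109/149456 - 20*√95) - 146325) = 393751 + (-146325 + 1/(191352109/149456 - 20*√95)) = 247426 + 1/(191352109/149456 - 20*√95)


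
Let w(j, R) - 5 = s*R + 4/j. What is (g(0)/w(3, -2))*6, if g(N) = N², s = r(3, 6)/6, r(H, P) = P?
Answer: 0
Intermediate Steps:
s = 1 (s = 6/6 = 6*(⅙) = 1)
w(j, R) = 5 + R + 4/j (w(j, R) = 5 + (1*R + 4/j) = 5 + (R + 4/j) = 5 + R + 4/j)
(g(0)/w(3, -2))*6 = (0²/(5 - 2 + 4/3))*6 = (0/(5 - 2 + 4*(⅓)))*6 = (0/(5 - 2 + 4/3))*6 = (0/(13/3))*6 = (0*(3/13))*6 = 0*6 = 0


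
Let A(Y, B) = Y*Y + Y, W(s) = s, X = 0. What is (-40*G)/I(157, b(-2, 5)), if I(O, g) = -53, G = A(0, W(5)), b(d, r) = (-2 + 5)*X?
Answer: 0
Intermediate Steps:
b(d, r) = 0 (b(d, r) = (-2 + 5)*0 = 3*0 = 0)
A(Y, B) = Y + Y**2 (A(Y, B) = Y**2 + Y = Y + Y**2)
G = 0 (G = 0*(1 + 0) = 0*1 = 0)
(-40*G)/I(157, b(-2, 5)) = -40*0/(-53) = 0*(-1/53) = 0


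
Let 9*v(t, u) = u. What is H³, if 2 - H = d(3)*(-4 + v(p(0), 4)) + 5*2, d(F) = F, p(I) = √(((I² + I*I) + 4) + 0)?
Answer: 512/27 ≈ 18.963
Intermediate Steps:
p(I) = √(4 + 2*I²) (p(I) = √(((I² + I²) + 4) + 0) = √((2*I² + 4) + 0) = √((4 + 2*I²) + 0) = √(4 + 2*I²))
v(t, u) = u/9
H = 8/3 (H = 2 - (3*(-4 + (⅑)*4) + 5*2) = 2 - (3*(-4 + 4/9) + 10) = 2 - (3*(-32/9) + 10) = 2 - (-32/3 + 10) = 2 - 1*(-⅔) = 2 + ⅔ = 8/3 ≈ 2.6667)
H³ = (8/3)³ = 512/27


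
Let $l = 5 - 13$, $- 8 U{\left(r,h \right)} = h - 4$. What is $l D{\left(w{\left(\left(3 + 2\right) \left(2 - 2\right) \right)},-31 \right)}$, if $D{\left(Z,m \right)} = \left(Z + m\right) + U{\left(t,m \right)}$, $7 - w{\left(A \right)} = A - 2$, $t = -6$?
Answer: $141$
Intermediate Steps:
$U{\left(r,h \right)} = \frac{1}{2} - \frac{h}{8}$ ($U{\left(r,h \right)} = - \frac{h - 4}{8} = - \frac{-4 + h}{8} = \frac{1}{2} - \frac{h}{8}$)
$l = -8$ ($l = 5 - 13 = -8$)
$w{\left(A \right)} = 9 - A$ ($w{\left(A \right)} = 7 - \left(A - 2\right) = 7 - \left(-2 + A\right) = 9 - A$)
$D{\left(Z,m \right)} = \frac{1}{2} + Z + \frac{7 m}{8}$ ($D{\left(Z,m \right)} = \left(Z + m\right) - \left(- \frac{1}{2} + \frac{m}{8}\right) = \frac{1}{2} + Z + \frac{7 m}{8}$)
$l D{\left(w{\left(\left(3 + 2\right) \left(2 - 2\right) \right)},-31 \right)} = - 8 \left(\frac{1}{2} + \left(9 - \left(3 + 2\right) \left(2 - 2\right)\right) + \frac{7}{8} \left(-31\right)\right) = - 8 \left(\frac{1}{2} + \left(9 - 5 \cdot 0\right) - \frac{217}{8}\right) = - 8 \left(\frac{1}{2} + \left(9 - 0\right) - \frac{217}{8}\right) = - 8 \left(\frac{1}{2} + \left(9 + 0\right) - \frac{217}{8}\right) = - 8 \left(\frac{1}{2} + 9 - \frac{217}{8}\right) = \left(-8\right) \left(- \frac{141}{8}\right) = 141$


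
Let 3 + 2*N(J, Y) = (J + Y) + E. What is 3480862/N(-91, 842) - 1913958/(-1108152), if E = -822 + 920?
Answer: 214340766181/26041572 ≈ 8230.7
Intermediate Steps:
E = 98
N(J, Y) = 95/2 + J/2 + Y/2 (N(J, Y) = -3/2 + ((J + Y) + 98)/2 = -3/2 + (98 + J + Y)/2 = -3/2 + (49 + J/2 + Y/2) = 95/2 + J/2 + Y/2)
3480862/N(-91, 842) - 1913958/(-1108152) = 3480862/(95/2 + (½)*(-91) + (½)*842) - 1913958/(-1108152) = 3480862/(95/2 - 91/2 + 421) - 1913958*(-1/1108152) = 3480862/423 + 106331/61564 = 214340766181/26041572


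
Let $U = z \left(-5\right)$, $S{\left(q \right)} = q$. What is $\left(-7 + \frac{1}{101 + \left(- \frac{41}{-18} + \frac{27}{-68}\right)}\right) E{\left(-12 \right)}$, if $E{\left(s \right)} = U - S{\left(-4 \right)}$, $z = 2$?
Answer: $\frac{2640774}{62963} \approx 41.942$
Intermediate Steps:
$U = -10$ ($U = 2 \left(-5\right) = -10$)
$E{\left(s \right)} = -6$ ($E{\left(s \right)} = -10 - -4 = -10 + 4 = -6$)
$\left(-7 + \frac{1}{101 + \left(- \frac{41}{-18} + \frac{27}{-68}\right)}\right) E{\left(-12 \right)} = \left(-7 + \frac{1}{101 + \left(- \frac{41}{-18} + \frac{27}{-68}\right)}\right) \left(-6\right) = \left(-7 + \frac{1}{101 + \left(\left(-41\right) \left(- \frac{1}{18}\right) + 27 \left(- \frac{1}{68}\right)\right)}\right) \left(-6\right) = \left(-7 + \frac{1}{101 + \left(\frac{41}{18} - \frac{27}{68}\right)}\right) \left(-6\right) = \left(-7 + \frac{1}{101 + \frac{1151}{612}}\right) \left(-6\right) = \left(-7 + \frac{1}{\frac{62963}{612}}\right) \left(-6\right) = \left(-7 + \frac{612}{62963}\right) \left(-6\right) = \left(- \frac{440129}{62963}\right) \left(-6\right) = \frac{2640774}{62963}$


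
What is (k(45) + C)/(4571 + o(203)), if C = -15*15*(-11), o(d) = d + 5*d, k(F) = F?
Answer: 360/827 ≈ 0.43531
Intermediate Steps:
o(d) = 6*d
C = 2475 (C = -225*(-11) = 2475)
(k(45) + C)/(4571 + o(203)) = (45 + 2475)/(4571 + 6*203) = 2520/(4571 + 1218) = 2520/5789 = 2520*(1/5789) = 360/827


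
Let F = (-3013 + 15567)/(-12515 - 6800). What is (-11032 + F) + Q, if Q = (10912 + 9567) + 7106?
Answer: 319708641/19315 ≈ 16552.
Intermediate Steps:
Q = 27585 (Q = 20479 + 7106 = 27585)
F = -12554/19315 (F = 12554/(-19315) = 12554*(-1/19315) = -12554/19315 ≈ -0.64996)
(-11032 + F) + Q = (-11032 - 12554/19315) + 27585 = -213095634/19315 + 27585 = 319708641/19315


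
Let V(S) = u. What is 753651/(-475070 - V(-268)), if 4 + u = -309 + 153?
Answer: -753651/474910 ≈ -1.5869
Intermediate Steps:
u = -160 (u = -4 + (-309 + 153) = -4 - 156 = -160)
V(S) = -160
753651/(-475070 - V(-268)) = 753651/(-475070 - 1*(-160)) = 753651/(-475070 + 160) = 753651/(-474910) = 753651*(-1/474910) = -753651/474910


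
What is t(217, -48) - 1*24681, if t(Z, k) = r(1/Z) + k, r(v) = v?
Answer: -5366192/217 ≈ -24729.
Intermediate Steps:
t(Z, k) = k + 1/Z (t(Z, k) = 1/Z + k = k + 1/Z)
t(217, -48) - 1*24681 = (-48 + 1/217) - 1*24681 = (-48 + 1/217) - 24681 = -10415/217 - 24681 = -5366192/217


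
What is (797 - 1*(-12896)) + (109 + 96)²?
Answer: 55718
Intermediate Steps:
(797 - 1*(-12896)) + (109 + 96)² = (797 + 12896) + 205² = 13693 + 42025 = 55718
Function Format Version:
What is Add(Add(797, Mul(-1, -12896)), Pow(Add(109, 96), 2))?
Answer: 55718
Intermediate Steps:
Add(Add(797, Mul(-1, -12896)), Pow(Add(109, 96), 2)) = Add(Add(797, 12896), Pow(205, 2)) = Add(13693, 42025) = 55718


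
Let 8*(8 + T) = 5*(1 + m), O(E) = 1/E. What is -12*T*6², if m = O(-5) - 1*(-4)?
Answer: 2160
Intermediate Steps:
m = 19/5 (m = 1/(-5) - 1*(-4) = -⅕ + 4 = 19/5 ≈ 3.8000)
T = -5 (T = -8 + (5*(1 + 19/5))/8 = -8 + (5*(24/5))/8 = -8 + (⅛)*24 = -8 + 3 = -5)
-12*T*6² = -12*(-5)*6² = 60*36 = 2160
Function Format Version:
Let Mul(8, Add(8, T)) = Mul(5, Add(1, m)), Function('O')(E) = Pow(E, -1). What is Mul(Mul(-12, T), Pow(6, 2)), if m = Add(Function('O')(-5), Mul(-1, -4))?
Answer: 2160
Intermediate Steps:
m = Rational(19, 5) (m = Add(Pow(-5, -1), Mul(-1, -4)) = Add(Rational(-1, 5), 4) = Rational(19, 5) ≈ 3.8000)
T = -5 (T = Add(-8, Mul(Rational(1, 8), Mul(5, Add(1, Rational(19, 5))))) = Add(-8, Mul(Rational(1, 8), Mul(5, Rational(24, 5)))) = Add(-8, Mul(Rational(1, 8), 24)) = Add(-8, 3) = -5)
Mul(Mul(-12, T), Pow(6, 2)) = Mul(Mul(-12, -5), Pow(6, 2)) = Mul(60, 36) = 2160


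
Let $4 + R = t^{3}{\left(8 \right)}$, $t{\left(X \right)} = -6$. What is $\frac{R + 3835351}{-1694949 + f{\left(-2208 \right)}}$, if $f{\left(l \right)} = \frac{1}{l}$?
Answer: $- \frac{8467969248}{3742447393} \approx -2.2627$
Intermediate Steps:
$R = -220$ ($R = -4 + \left(-6\right)^{3} = -4 - 216 = -220$)
$\frac{R + 3835351}{-1694949 + f{\left(-2208 \right)}} = \frac{-220 + 3835351}{-1694949 + \frac{1}{-2208}} = \frac{3835131}{-1694949 - \frac{1}{2208}} = \frac{3835131}{- \frac{3742447393}{2208}} = 3835131 \left(- \frac{2208}{3742447393}\right) = - \frac{8467969248}{3742447393}$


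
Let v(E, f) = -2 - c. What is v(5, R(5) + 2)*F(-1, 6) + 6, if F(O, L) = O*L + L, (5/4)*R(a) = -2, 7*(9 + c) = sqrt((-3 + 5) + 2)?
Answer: 6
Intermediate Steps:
c = -61/7 (c = -9 + sqrt((-3 + 5) + 2)/7 = -9 + sqrt(2 + 2)/7 = -9 + sqrt(4)/7 = -9 + (1/7)*2 = -9 + 2/7 = -61/7 ≈ -8.7143)
R(a) = -8/5 (R(a) = (4/5)*(-2) = -8/5)
F(O, L) = L + L*O (F(O, L) = L*O + L = L + L*O)
v(E, f) = 47/7 (v(E, f) = -2 - 1*(-61/7) = -2 + 61/7 = 47/7)
v(5, R(5) + 2)*F(-1, 6) + 6 = 47*(6*(1 - 1))/7 + 6 = 47*(6*0)/7 + 6 = (47/7)*0 + 6 = 0 + 6 = 6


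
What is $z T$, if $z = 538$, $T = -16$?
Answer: $-8608$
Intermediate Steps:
$z T = 538 \left(-16\right) = -8608$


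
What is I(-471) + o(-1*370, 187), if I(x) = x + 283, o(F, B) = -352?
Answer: -540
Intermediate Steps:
I(x) = 283 + x
I(-471) + o(-1*370, 187) = (283 - 471) - 352 = -188 - 352 = -540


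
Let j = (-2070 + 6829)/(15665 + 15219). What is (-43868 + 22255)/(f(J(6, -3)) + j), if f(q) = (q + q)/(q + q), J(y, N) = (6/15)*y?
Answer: -667495892/35643 ≈ -18727.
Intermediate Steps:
j = 4759/30884 ≈ 0.15409
J(y, N) = 2*y/5 (J(y, N) = (6*(1/15))*y = 2*y/5)
f(q) = 1 (f(q) = (2*q)/((2*q)) = (2*q)*(1/(2*q)) = 1)
(-43868 + 22255)/(f(J(6, -3)) + j) = (-43868 + 22255)/(1 + 4759/30884) = -21613/35643/30884 = -21613*30884/35643 = -667495892/35643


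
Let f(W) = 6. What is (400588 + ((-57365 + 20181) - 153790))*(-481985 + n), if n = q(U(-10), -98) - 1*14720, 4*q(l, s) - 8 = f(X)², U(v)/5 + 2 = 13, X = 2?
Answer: -104114016116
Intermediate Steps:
U(v) = 55 (U(v) = -10 + 5*13 = -10 + 65 = 55)
q(l, s) = 11 (q(l, s) = 2 + (¼)*6² = 2 + (¼)*36 = 2 + 9 = 11)
n = -14709 (n = 11 - 1*14720 = 11 - 14720 = -14709)
(400588 + ((-57365 + 20181) - 153790))*(-481985 + n) = (400588 + ((-57365 + 20181) - 153790))*(-481985 - 14709) = (400588 + (-37184 - 153790))*(-496694) = (400588 - 190974)*(-496694) = 209614*(-496694) = -104114016116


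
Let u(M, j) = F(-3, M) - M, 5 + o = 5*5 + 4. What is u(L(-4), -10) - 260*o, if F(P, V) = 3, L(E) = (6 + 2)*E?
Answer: -6205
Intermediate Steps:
L(E) = 8*E
o = 24 (o = -5 + (5*5 + 4) = -5 + (25 + 4) = -5 + 29 = 24)
u(M, j) = 3 - M
u(L(-4), -10) - 260*o = (3 - 8*(-4)) - 260*24 = (3 - 1*(-32)) - 6240 = (3 + 32) - 6240 = 35 - 6240 = -6205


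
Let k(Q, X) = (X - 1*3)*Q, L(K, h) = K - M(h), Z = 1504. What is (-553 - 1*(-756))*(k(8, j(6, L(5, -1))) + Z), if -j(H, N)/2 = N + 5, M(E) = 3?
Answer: 277704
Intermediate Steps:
L(K, h) = -3 + K (L(K, h) = K - 1*3 = K - 3 = -3 + K)
j(H, N) = -10 - 2*N (j(H, N) = -2*(N + 5) = -2*(5 + N) = -10 - 2*N)
k(Q, X) = Q*(-3 + X) (k(Q, X) = (X - 3)*Q = (-3 + X)*Q = Q*(-3 + X))
(-553 - 1*(-756))*(k(8, j(6, L(5, -1))) + Z) = (-553 - 1*(-756))*(8*(-3 + (-10 - 2*(-3 + 5))) + 1504) = (-553 + 756)*(8*(-3 + (-10 - 2*2)) + 1504) = 203*(8*(-3 + (-10 - 4)) + 1504) = 203*(8*(-3 - 14) + 1504) = 203*(8*(-17) + 1504) = 203*(-136 + 1504) = 203*1368 = 277704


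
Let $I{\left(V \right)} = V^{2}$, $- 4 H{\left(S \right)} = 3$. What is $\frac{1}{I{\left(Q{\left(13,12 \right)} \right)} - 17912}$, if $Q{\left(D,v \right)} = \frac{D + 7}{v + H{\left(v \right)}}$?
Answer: $- \frac{81}{1450616} \approx -5.5838 \cdot 10^{-5}$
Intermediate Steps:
$H{\left(S \right)} = - \frac{3}{4}$ ($H{\left(S \right)} = \left(- \frac{1}{4}\right) 3 = - \frac{3}{4}$)
$Q{\left(D,v \right)} = \frac{7 + D}{- \frac{3}{4} + v}$ ($Q{\left(D,v \right)} = \frac{D + 7}{v - \frac{3}{4}} = \frac{7 + D}{- \frac{3}{4} + v}$)
$\frac{1}{I{\left(Q{\left(13,12 \right)} \right)} - 17912} = \frac{1}{\left(\frac{4 \left(7 + 13\right)}{-3 + 4 \cdot 12}\right)^{2} - 17912} = \frac{1}{\left(4 \frac{1}{-3 + 48} \cdot 20\right)^{2} - 17912} = \frac{1}{\left(4 \cdot \frac{1}{45} \cdot 20\right)^{2} - 17912} = \frac{1}{\left(\frac{16}{9}\right)^{2} - 17912} = \frac{1}{\frac{256}{81} - 17912} = \frac{1}{- \frac{1450616}{81}} = - \frac{81}{1450616}$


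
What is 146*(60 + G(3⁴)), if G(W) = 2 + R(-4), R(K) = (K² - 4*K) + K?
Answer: 13140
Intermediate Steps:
R(K) = K² - 3*K
G(W) = 30 (G(W) = 2 - 4*(-3 - 4) = 2 - 4*(-7) = 2 + 28 = 30)
146*(60 + G(3⁴)) = 146*(60 + 30) = 146*90 = 13140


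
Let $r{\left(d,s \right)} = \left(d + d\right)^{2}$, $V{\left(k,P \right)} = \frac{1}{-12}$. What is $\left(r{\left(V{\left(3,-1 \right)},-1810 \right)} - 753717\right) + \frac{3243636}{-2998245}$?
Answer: $- \frac{27117976644197}{35978940} \approx -7.5372 \cdot 10^{5}$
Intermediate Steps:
$V{\left(k,P \right)} = - \frac{1}{12}$
$r{\left(d,s \right)} = 4 d^{2}$ ($r{\left(d,s \right)} = \left(2 d\right)^{2} = 4 d^{2}$)
$\left(r{\left(V{\left(3,-1 \right)},-1810 \right)} - 753717\right) + \frac{3243636}{-2998245} = \left(4 \left(- \frac{1}{12}\right)^{2} - 753717\right) + \frac{3243636}{-2998245} = \left(4 \cdot \frac{1}{144} - 753717\right) + 3243636 \left(- \frac{1}{2998245}\right) = \left(\frac{1}{36} - 753717\right) - \frac{1081212}{999415} = - \frac{27133811}{36} - \frac{1081212}{999415} = - \frac{27117976644197}{35978940}$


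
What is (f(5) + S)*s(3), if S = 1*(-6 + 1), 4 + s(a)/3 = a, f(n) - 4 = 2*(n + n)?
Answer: -57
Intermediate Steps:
f(n) = 4 + 4*n (f(n) = 4 + 2*(n + n) = 4 + 2*(2*n) = 4 + 4*n)
s(a) = -12 + 3*a
S = -5 (S = 1*(-5) = -5)
(f(5) + S)*s(3) = ((4 + 4*5) - 5)*(-12 + 3*3) = ((4 + 20) - 5)*(-12 + 9) = (24 - 5)*(-3) = 19*(-3) = -57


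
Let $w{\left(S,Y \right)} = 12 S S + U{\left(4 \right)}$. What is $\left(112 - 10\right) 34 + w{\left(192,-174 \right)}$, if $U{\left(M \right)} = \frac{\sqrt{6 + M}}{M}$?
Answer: $445836 + \frac{\sqrt{10}}{4} \approx 4.4584 \cdot 10^{5}$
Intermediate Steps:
$U{\left(M \right)} = \frac{\sqrt{6 + M}}{M}$
$w{\left(S,Y \right)} = 12 S^{2} + \frac{\sqrt{10}}{4}$ ($w{\left(S,Y \right)} = 12 S S + \frac{\sqrt{6 + 4}}{4} = 12 S^{2} + \frac{\sqrt{10}}{4}$)
$\left(112 - 10\right) 34 + w{\left(192,-174 \right)} = \left(112 - 10\right) 34 + \left(12 \cdot 192^{2} + \frac{\sqrt{10}}{4}\right) = 102 \cdot 34 + \left(12 \cdot 36864 + \frac{\sqrt{10}}{4}\right) = 3468 + \left(442368 + \frac{\sqrt{10}}{4}\right) = 445836 + \frac{\sqrt{10}}{4}$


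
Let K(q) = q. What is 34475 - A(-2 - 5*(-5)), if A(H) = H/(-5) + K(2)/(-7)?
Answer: 1206796/35 ≈ 34480.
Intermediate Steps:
A(H) = -2/7 - H/5 (A(H) = H/(-5) + 2/(-7) = H*(-1/5) + 2*(-1/7) = -H/5 - 2/7 = -2/7 - H/5)
34475 - A(-2 - 5*(-5)) = 34475 - (-2/7 - (-2 - 5*(-5))/5) = 34475 - (-2/7 - (-2 + 25)/5) = 34475 - (-2/7 - 1/5*23) = 34475 - (-2/7 - 23/5) = 34475 - 1*(-171/35) = 34475 + 171/35 = 1206796/35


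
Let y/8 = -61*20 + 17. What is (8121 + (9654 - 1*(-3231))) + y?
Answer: 11382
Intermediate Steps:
y = -9624 (y = 8*(-61*20 + 17) = 8*(-1220 + 17) = 8*(-1203) = -9624)
(8121 + (9654 - 1*(-3231))) + y = (8121 + (9654 - 1*(-3231))) - 9624 = (8121 + (9654 + 3231)) - 9624 = (8121 + 12885) - 9624 = 21006 - 9624 = 11382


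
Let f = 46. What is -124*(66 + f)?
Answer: -13888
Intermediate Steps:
-124*(66 + f) = -124*(66 + 46) = -124*112 = -13888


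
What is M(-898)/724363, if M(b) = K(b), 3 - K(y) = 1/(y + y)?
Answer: 5389/1300955948 ≈ 4.1423e-6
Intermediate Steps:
K(y) = 3 - 1/(2*y) (K(y) = 3 - 1/(y + y) = 3 - 1/(2*y))
M(b) = 3 - 1/(2*b)
M(-898)/724363 = (3 - ½/(-898))/724363 = (3 - ½*(-1/898))*(1/724363) = (3 + 1/1796)*(1/724363) = (5389/1796)*(1/724363) = 5389/1300955948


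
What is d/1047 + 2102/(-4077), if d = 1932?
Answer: 1891990/1422873 ≈ 1.3297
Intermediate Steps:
d/1047 + 2102/(-4077) = 1932/1047 + 2102/(-4077) = 1932*(1/1047) + 2102*(-1/4077) = 644/349 - 2102/4077 = 1891990/1422873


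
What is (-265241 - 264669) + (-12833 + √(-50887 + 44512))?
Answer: -542743 + 5*I*√255 ≈ -5.4274e+5 + 79.844*I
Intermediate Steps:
(-265241 - 264669) + (-12833 + √(-50887 + 44512)) = -529910 + (-12833 + √(-6375)) = -529910 + (-12833 + 5*I*√255) = -542743 + 5*I*√255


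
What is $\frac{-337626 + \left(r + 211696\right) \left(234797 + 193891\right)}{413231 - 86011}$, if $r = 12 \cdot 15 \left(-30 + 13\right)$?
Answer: $\frac{44719705971}{163610} \approx 2.7333 \cdot 10^{5}$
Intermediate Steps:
$r = -3060$ ($r = 180 \left(-17\right) = -3060$)
$\frac{-337626 + \left(r + 211696\right) \left(234797 + 193891\right)}{413231 - 86011} = \frac{-337626 + \left(-3060 + 211696\right) \left(234797 + 193891\right)}{413231 - 86011} = \frac{-337626 + 208636 \cdot 428688}{327220} = \left(-337626 + 89439749568\right) \frac{1}{327220} = 89439411942 \cdot \frac{1}{327220} = \frac{44719705971}{163610}$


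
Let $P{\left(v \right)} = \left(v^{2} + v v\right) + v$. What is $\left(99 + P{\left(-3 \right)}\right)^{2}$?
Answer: $12996$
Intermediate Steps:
$P{\left(v \right)} = v + 2 v^{2}$ ($P{\left(v \right)} = \left(v^{2} + v^{2}\right) + v = 2 v^{2} + v = v + 2 v^{2}$)
$\left(99 + P{\left(-3 \right)}\right)^{2} = \left(99 - 3 \left(1 + 2 \left(-3\right)\right)\right)^{2} = \left(99 - 3 \left(1 - 6\right)\right)^{2} = \left(99 - -15\right)^{2} = \left(99 + 15\right)^{2} = 114^{2} = 12996$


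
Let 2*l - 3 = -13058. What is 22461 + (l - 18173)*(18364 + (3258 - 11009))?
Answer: -524247891/2 ≈ -2.6212e+8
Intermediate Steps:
l = -13055/2 (l = 3/2 + (½)*(-13058) = 3/2 - 6529 = -13055/2 ≈ -6527.5)
22461 + (l - 18173)*(18364 + (3258 - 11009)) = 22461 + (-13055/2 - 18173)*(18364 + (3258 - 11009)) = 22461 - 49401*(18364 - 7751)/2 = 22461 - 49401/2*10613 = 22461 - 524292813/2 = -524247891/2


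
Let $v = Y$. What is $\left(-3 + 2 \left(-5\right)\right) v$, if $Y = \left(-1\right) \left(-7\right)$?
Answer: $-91$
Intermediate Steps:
$Y = 7$
$v = 7$
$\left(-3 + 2 \left(-5\right)\right) v = \left(-3 + 2 \left(-5\right)\right) 7 = \left(-3 - 10\right) 7 = \left(-13\right) 7 = -91$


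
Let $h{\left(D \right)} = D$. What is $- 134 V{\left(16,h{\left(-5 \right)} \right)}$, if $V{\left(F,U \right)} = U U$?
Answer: $-3350$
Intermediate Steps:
$V{\left(F,U \right)} = U^{2}$
$- 134 V{\left(16,h{\left(-5 \right)} \right)} = - 134 \left(-5\right)^{2} = \left(-134\right) 25 = -3350$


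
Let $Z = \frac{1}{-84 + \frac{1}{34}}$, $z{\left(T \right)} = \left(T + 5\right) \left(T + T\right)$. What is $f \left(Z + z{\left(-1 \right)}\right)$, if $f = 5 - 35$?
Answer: $\frac{137244}{571} \approx 240.36$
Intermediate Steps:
$z{\left(T \right)} = 2 T \left(5 + T\right)$ ($z{\left(T \right)} = \left(5 + T\right) 2 T = 2 T \left(5 + T\right)$)
$f = -30$ ($f = 5 - 35 = -30$)
$Z = - \frac{34}{2855}$ ($Z = \frac{1}{-84 + \frac{1}{34}} = \frac{1}{- \frac{2855}{34}} = - \frac{34}{2855} \approx -0.011909$)
$f \left(Z + z{\left(-1 \right)}\right) = - 30 \left(- \frac{34}{2855} + 2 \left(-1\right) \left(5 - 1\right)\right) = - 30 \left(- \frac{34}{2855} + 2 \left(-1\right) 4\right) = - 30 \left(- \frac{34}{2855} - 8\right) = \left(-30\right) \left(- \frac{22874}{2855}\right) = \frac{137244}{571}$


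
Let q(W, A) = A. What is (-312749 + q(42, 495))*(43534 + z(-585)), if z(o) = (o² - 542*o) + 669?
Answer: -219670064492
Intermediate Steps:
z(o) = 669 + o² - 542*o
(-312749 + q(42, 495))*(43534 + z(-585)) = (-312749 + 495)*(43534 + (669 + (-585)² - 542*(-585))) = -312254*(43534 + (669 + 342225 + 317070)) = -312254*(43534 + 659964) = -312254*703498 = -219670064492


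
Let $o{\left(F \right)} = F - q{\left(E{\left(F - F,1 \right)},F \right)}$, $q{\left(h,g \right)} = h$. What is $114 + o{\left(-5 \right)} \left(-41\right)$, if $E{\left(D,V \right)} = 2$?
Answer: $401$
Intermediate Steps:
$o{\left(F \right)} = -2 + F$ ($o{\left(F \right)} = F - 2 = -2 + F$)
$114 + o{\left(-5 \right)} \left(-41\right) = 114 + \left(-2 - 5\right) \left(-41\right) = 114 - -287 = 114 + 287 = 401$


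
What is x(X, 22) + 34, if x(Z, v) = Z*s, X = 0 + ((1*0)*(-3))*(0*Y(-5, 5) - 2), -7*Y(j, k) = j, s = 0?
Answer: 34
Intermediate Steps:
Y(j, k) = -j/7
X = 0 (X = 0 + ((1*0)*(-3))*(0*(-1/7*(-5)) - 2) = 0 + (0*(-3))*(0*(5/7) - 2) = 0 + 0*(0 - 2) = 0 + 0*(-2) = 0 + 0 = 0)
x(Z, v) = 0 (x(Z, v) = Z*0 = 0)
x(X, 22) + 34 = 0 + 34 = 34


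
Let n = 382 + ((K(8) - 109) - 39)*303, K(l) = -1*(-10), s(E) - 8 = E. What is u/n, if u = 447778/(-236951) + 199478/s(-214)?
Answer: 23679376923/1011187444696 ≈ 0.023417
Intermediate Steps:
s(E) = 8 + E
K(l) = 10
u = -23679376923/24405953 (u = 447778/(-236951) + 199478/(8 - 214) = 447778*(-1/236951) + 199478/(-206) = -447778/236951 + 199478*(-1/206) = -447778/236951 - 99739/103 = -23679376923/24405953 ≈ -970.23)
n = -41432 (n = 382 + ((10 - 109) - 39)*303 = 382 + (-99 - 39)*303 = 382 - 138*303 = 382 - 41814 = -41432)
u/n = -23679376923/24405953/(-41432) = -23679376923/24405953*(-1/41432) = 23679376923/1011187444696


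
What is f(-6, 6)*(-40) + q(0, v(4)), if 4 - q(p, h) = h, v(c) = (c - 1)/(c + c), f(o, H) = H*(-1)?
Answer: 1949/8 ≈ 243.63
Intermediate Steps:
f(o, H) = -H
v(c) = (-1 + c)/(2*c) (v(c) = (-1 + c)/((2*c)) = (-1 + c)*(1/(2*c)) = (-1 + c)/(2*c))
q(p, h) = 4 - h
f(-6, 6)*(-40) + q(0, v(4)) = -1*6*(-40) + (4 - (-1 + 4)/(2*4)) = -6*(-40) + (4 - 3/(2*4)) = 240 + (4 - 1*3/8) = 240 + (4 - 3/8) = 240 + 29/8 = 1949/8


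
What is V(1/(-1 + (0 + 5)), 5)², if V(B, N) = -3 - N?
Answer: 64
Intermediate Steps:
V(1/(-1 + (0 + 5)), 5)² = (-3 - 1*5)² = (-3 - 5)² = (-8)² = 64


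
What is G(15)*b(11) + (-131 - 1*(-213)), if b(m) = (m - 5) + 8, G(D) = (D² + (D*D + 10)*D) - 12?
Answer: 52414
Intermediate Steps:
G(D) = -12 + D² + D*(10 + D²) (G(D) = (D² + (D² + 10)*D) - 12 = (D² + (10 + D²)*D) - 12 = (D² + D*(10 + D²)) - 12 = -12 + D² + D*(10 + D²))
b(m) = 3 + m (b(m) = (-5 + m) + 8 = 3 + m)
G(15)*b(11) + (-131 - 1*(-213)) = (-12 + 15² + 15³ + 10*15)*(3 + 11) + (-131 - 1*(-213)) = (-12 + 225 + 3375 + 150)*14 + (-131 + 213) = 3738*14 + 82 = 52332 + 82 = 52414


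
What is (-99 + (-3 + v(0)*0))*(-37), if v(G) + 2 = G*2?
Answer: 3774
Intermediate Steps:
v(G) = -2 + 2*G (v(G) = -2 + G*2 = -2 + 2*G)
(-99 + (-3 + v(0)*0))*(-37) = (-99 + (-3 + (-2 + 2*0)*0))*(-37) = (-99 + (-3 + (-2 + 0)*0))*(-37) = (-99 + (-3 - 2*0))*(-37) = (-99 + (-3 + 0))*(-37) = (-99 - 3)*(-37) = -102*(-37) = 3774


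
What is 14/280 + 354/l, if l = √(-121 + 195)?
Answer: 1/20 + 177*√74/37 ≈ 41.202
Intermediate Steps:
l = √74 ≈ 8.6023
14/280 + 354/l = 14/280 + 354/(√74) = 14*(1/280) + 354*(√74/74) = 1/20 + 177*√74/37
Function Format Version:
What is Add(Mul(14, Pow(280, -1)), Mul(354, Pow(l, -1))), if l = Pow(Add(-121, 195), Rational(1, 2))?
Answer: Add(Rational(1, 20), Mul(Rational(177, 37), Pow(74, Rational(1, 2)))) ≈ 41.202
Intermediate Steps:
l = Pow(74, Rational(1, 2)) ≈ 8.6023
Add(Mul(14, Pow(280, -1)), Mul(354, Pow(l, -1))) = Add(Mul(14, Pow(280, -1)), Mul(354, Pow(Pow(74, Rational(1, 2)), -1))) = Add(Mul(14, Rational(1, 280)), Mul(354, Mul(Rational(1, 74), Pow(74, Rational(1, 2))))) = Add(Rational(1, 20), Mul(Rational(177, 37), Pow(74, Rational(1, 2))))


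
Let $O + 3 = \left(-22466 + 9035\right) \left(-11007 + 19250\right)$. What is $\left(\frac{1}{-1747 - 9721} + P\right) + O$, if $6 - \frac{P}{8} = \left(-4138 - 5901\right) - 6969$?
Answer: $- \frac{1268081256033}{11468} \approx -1.1058 \cdot 10^{8}$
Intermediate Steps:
$O = -110711736$ ($O = -3 + \left(-22466 + 9035\right) \left(-11007 + 19250\right) = -3 - 110711733 = -110711736$)
$P = 136112$ ($P = 48 - 8 \left(\left(-4138 - 5901\right) - 6969\right) = 48 - 8 \left(-10039 - 6969\right) = 48 - -136064 = 48 + 136064 = 136112$)
$\left(\frac{1}{-1747 - 9721} + P\right) + O = \left(\frac{1}{-1747 - 9721} + 136112\right) - 110711736 = \left(\frac{1}{-11468} + 136112\right) - 110711736 = \left(- \frac{1}{11468} + 136112\right) - 110711736 = \frac{1560932415}{11468} - 110711736 = - \frac{1268081256033}{11468}$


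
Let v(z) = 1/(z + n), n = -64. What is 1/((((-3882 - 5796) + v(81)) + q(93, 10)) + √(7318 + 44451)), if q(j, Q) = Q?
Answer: -2794035/26997604784 - 289*√51769/26997604784 ≈ -0.00010593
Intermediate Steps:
v(z) = 1/(-64 + z) (v(z) = 1/(z - 64) = 1/(-64 + z))
1/((((-3882 - 5796) + v(81)) + q(93, 10)) + √(7318 + 44451)) = 1/((((-3882 - 5796) + 1/(-64 + 81)) + 10) + √(7318 + 44451)) = 1/(((-9678 + 1/17) + 10) + √51769) = 1/((-164525/17 + 10) + √51769) = 1/(-164355/17 + √51769)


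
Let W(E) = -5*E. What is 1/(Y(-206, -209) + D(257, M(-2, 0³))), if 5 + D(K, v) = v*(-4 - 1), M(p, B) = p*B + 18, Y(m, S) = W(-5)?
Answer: -1/70 ≈ -0.014286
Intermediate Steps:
Y(m, S) = 25 (Y(m, S) = -5*(-5) = 25)
M(p, B) = 18 + B*p (M(p, B) = B*p + 18 = 18 + B*p)
D(K, v) = -5 - 5*v (D(K, v) = -5 + v*(-4 - 1) = -5 + v*(-5) = -5 - 5*v)
1/(Y(-206, -209) + D(257, M(-2, 0³))) = 1/(25 + (-5 - 5*(18 + 0³*(-2)))) = 1/(25 + (-5 - 5*(18 + 0*(-2)))) = 1/(25 + (-5 - 5*(18 + 0))) = 1/(25 + (-5 - 5*18)) = 1/(25 + (-5 - 90)) = 1/(25 - 95) = 1/(-70) = -1/70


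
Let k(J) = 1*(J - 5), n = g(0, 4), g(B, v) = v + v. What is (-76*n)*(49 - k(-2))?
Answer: -34048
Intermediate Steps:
g(B, v) = 2*v
n = 8 (n = 2*4 = 8)
k(J) = -5 + J (k(J) = 1*(-5 + J) = -5 + J)
(-76*n)*(49 - k(-2)) = (-76*8)*(49 - (-5 - 2)) = -608*(49 - 1*(-7)) = -608*(49 + 7) = -608*56 = -34048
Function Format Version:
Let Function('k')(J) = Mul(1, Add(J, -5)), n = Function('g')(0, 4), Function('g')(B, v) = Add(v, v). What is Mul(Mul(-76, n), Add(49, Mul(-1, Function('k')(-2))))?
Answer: -34048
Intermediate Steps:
Function('g')(B, v) = Mul(2, v)
n = 8 (n = Mul(2, 4) = 8)
Function('k')(J) = Add(-5, J) (Function('k')(J) = Mul(1, Add(-5, J)) = Add(-5, J))
Mul(Mul(-76, n), Add(49, Mul(-1, Function('k')(-2)))) = Mul(Mul(-76, 8), Add(49, Mul(-1, Add(-5, -2)))) = Mul(-608, Add(49, Mul(-1, -7))) = Mul(-608, Add(49, 7)) = Mul(-608, 56) = -34048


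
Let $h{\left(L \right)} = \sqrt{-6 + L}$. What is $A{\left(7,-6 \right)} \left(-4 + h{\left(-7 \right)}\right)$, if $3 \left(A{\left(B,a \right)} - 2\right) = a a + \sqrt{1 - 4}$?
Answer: $- \frac{\left(4 - i \sqrt{13}\right) \left(42 + i \sqrt{3}\right)}{3} \approx -58.082 + 48.168 i$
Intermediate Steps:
$A{\left(B,a \right)} = 2 + \frac{a^{2}}{3} + \frac{i \sqrt{3}}{3}$ ($A{\left(B,a \right)} = 2 + \frac{a a + \sqrt{1 - 4}}{3} = 2 + \frac{a^{2} + \sqrt{-3}}{3} = 2 + \frac{a^{2} + i \sqrt{3}}{3} = 2 + \left(\frac{a^{2}}{3} + \frac{i \sqrt{3}}{3}\right) = 2 + \frac{a^{2}}{3} + \frac{i \sqrt{3}}{3}$)
$A{\left(7,-6 \right)} \left(-4 + h{\left(-7 \right)}\right) = \left(2 + \frac{\left(-6\right)^{2}}{3} + \frac{i \sqrt{3}}{3}\right) \left(-4 + \sqrt{-6 - 7}\right) = \left(2 + \frac{1}{3} \cdot 36 + \frac{i \sqrt{3}}{3}\right) \left(-4 + \sqrt{-13}\right) = \left(2 + 12 + \frac{i \sqrt{3}}{3}\right) \left(-4 + i \sqrt{13}\right) = \left(14 + \frac{i \sqrt{3}}{3}\right) \left(-4 + i \sqrt{13}\right) = \left(-4 + i \sqrt{13}\right) \left(14 + \frac{i \sqrt{3}}{3}\right)$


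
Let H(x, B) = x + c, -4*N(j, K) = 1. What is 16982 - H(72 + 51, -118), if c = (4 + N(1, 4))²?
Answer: 269519/16 ≈ 16845.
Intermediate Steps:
N(j, K) = -¼ (N(j, K) = -¼*1 = -¼)
c = 225/16 (c = (4 - ¼)² = (15/4)² = 225/16 ≈ 14.063)
H(x, B) = 225/16 + x (H(x, B) = x + 225/16 = 225/16 + x)
16982 - H(72 + 51, -118) = 16982 - (225/16 + (72 + 51)) = 16982 - (225/16 + 123) = 16982 - 1*2193/16 = 16982 - 2193/16 = 269519/16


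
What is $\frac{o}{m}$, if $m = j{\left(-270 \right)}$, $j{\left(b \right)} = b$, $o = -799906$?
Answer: $\frac{399953}{135} \approx 2962.6$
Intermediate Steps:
$m = -270$
$\frac{o}{m} = - \frac{799906}{-270} = \left(-799906\right) \left(- \frac{1}{270}\right) = \frac{399953}{135}$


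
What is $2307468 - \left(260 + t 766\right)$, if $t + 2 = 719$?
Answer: $1757986$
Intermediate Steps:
$t = 717$ ($t = -2 + 719 = 717$)
$2307468 - \left(260 + t 766\right) = 2307468 - \left(260 + 717 \cdot 766\right) = 2307468 - \left(260 + 549222\right) = 2307468 - 549482 = 1757986$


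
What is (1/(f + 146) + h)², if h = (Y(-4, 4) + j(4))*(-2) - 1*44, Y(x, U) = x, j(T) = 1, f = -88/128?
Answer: 7802895556/5405625 ≈ 1443.5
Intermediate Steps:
f = -11/16 (f = -88*1/128 = -11/16 ≈ -0.68750)
h = -38 (h = (-4 + 1)*(-2) - 1*44 = -3*(-2) - 44 = 6 - 44 = -38)
(1/(f + 146) + h)² = (1/(-11/16 + 146) - 38)² = (1/(2325/16) - 38)² = (16/2325 - 38)² = (-88334/2325)² = 7802895556/5405625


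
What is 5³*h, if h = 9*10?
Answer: 11250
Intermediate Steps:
h = 90
5³*h = 5³*90 = 125*90 = 11250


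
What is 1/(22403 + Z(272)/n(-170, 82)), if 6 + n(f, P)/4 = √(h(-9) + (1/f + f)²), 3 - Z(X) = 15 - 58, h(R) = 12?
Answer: 18696967819103/418868214721364784 - 1955*√835614601/418868214721364784 ≈ 4.4637e-5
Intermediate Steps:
Z(X) = 46 (Z(X) = 3 - (15 - 58) = 3 - 1*(-43) = 3 + 43 = 46)
n(f, P) = -24 + 4*√(12 + (f + 1/f)²) (n(f, P) = -24 + 4*√(12 + (1/f + f)²) = -24 + 4*√(12 + (f + 1/f)²))
1/(22403 + Z(272)/n(-170, 82)) = 1/(22403 + 46/(-24 + 4*√(14 + (-170)⁻² + (-170)²))) = 1/(22403 + 46/(-24 + 4*√(14 + 1/28900 + 28900))) = 1/(22403 + 46/(-24 + 4*√(835614601/28900))) = 1/(22403 + 46/(-24 + 4*(√835614601/170))) = 1/(22403 + 46/(-24 + 2*√835614601/85))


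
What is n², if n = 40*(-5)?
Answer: 40000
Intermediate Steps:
n = -200
n² = (-200)² = 40000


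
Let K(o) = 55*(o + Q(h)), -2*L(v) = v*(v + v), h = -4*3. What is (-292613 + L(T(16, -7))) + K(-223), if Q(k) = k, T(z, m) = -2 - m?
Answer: -305563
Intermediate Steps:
h = -12
L(v) = -v² (L(v) = -v*(v + v)/2 = -v*2*v/2 = -v²)
K(o) = -660 + 55*o (K(o) = 55*(o - 12) = 55*(-12 + o) = -660 + 55*o)
(-292613 + L(T(16, -7))) + K(-223) = (-292613 - (-2 - 1*(-7))²) + (-660 + 55*(-223)) = (-292613 - (-2 + 7)²) + (-660 - 12265) = (-292613 - 1*5²) - 12925 = (-292613 - 1*25) - 12925 = (-292613 - 25) - 12925 = -292638 - 12925 = -305563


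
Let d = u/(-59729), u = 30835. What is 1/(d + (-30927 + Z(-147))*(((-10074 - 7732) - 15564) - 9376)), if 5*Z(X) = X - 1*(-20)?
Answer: 298645/395134598267333 ≈ 7.5581e-10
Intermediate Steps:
Z(X) = 4 + X/5 (Z(X) = (X - 1*(-20))/5 = (X + 20)/5 = (20 + X)/5 = 4 + X/5)
d = -30835/59729 (d = 30835/(-59729) = 30835*(-1/59729) = -30835/59729 ≈ -0.51625)
1/(d + (-30927 + Z(-147))*(((-10074 - 7732) - 15564) - 9376)) = 1/(-30835/59729 + (-30927 + (4 + (1/5)*(-147)))*(((-10074 - 7732) - 15564) - 9376)) = 1/(-30835/59729 + (-30927 + (4 - 147/5))*((-17806 - 15564) - 9376)) = 1/(-30835/59729 + (-30927 - 127/5)*(-33370 - 9376)) = 1/(-30835/59729 - 154762/5*(-42746)) = 1/(-30835/59729 + 6615456452/5) = 1/(395134598267333/298645) = 298645/395134598267333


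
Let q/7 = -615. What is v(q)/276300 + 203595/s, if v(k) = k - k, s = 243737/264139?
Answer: 53777379705/243737 ≈ 2.2064e+5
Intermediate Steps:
s = 243737/264139 (s = 243737*(1/264139) = 243737/264139 ≈ 0.92276)
q = -4305 (q = 7*(-615) = -4305)
v(k) = 0
v(q)/276300 + 203595/s = 0/276300 + 203595/(243737/264139) = 0*(1/276300) + 203595*(264139/243737) = 0 + 53777379705/243737 = 53777379705/243737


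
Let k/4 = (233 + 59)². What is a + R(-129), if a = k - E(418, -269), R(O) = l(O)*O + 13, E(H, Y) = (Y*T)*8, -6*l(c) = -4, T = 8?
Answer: 358199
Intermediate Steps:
l(c) = ⅔ (l(c) = -⅙*(-4) = ⅔)
k = 341056 (k = 4*(233 + 59)² = 4*292² = 4*85264 = 341056)
E(H, Y) = 64*Y (E(H, Y) = (Y*8)*8 = (8*Y)*8 = 64*Y)
R(O) = 13 + 2*O/3 (R(O) = 2*O/3 + 13 = 13 + 2*O/3)
a = 358272 (a = 341056 - 64*(-269) = 341056 - 1*(-17216) = 341056 + 17216 = 358272)
a + R(-129) = 358272 + (13 + (⅔)*(-129)) = 358272 + (13 - 86) = 358272 - 73 = 358199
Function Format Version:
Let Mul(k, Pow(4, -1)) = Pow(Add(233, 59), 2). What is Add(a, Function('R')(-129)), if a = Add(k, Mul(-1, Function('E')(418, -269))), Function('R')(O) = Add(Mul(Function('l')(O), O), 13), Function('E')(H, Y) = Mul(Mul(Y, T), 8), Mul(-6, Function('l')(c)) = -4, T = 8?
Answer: 358199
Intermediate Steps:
Function('l')(c) = Rational(2, 3) (Function('l')(c) = Mul(Rational(-1, 6), -4) = Rational(2, 3))
k = 341056 (k = Mul(4, Pow(Add(233, 59), 2)) = Mul(4, Pow(292, 2)) = Mul(4, 85264) = 341056)
Function('E')(H, Y) = Mul(64, Y) (Function('E')(H, Y) = Mul(Mul(Y, 8), 8) = Mul(Mul(8, Y), 8) = Mul(64, Y))
Function('R')(O) = Add(13, Mul(Rational(2, 3), O)) (Function('R')(O) = Add(Mul(Rational(2, 3), O), 13) = Add(13, Mul(Rational(2, 3), O)))
a = 358272 (a = Add(341056, Mul(-1, Mul(64, -269))) = Add(341056, Mul(-1, -17216)) = Add(341056, 17216) = 358272)
Add(a, Function('R')(-129)) = Add(358272, Add(13, Mul(Rational(2, 3), -129))) = Add(358272, Add(13, -86)) = Add(358272, -73) = 358199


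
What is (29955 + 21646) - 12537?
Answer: 39064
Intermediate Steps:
(29955 + 21646) - 12537 = 51601 - 12537 = 39064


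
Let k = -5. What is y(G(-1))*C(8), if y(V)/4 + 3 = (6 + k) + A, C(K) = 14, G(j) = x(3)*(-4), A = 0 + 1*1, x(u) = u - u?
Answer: -56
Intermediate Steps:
x(u) = 0
A = 1 (A = 0 + 1 = 1)
G(j) = 0 (G(j) = 0*(-4) = 0)
y(V) = -4 (y(V) = -12 + 4*((6 - 5) + 1) = -12 + 4*(1 + 1) = -12 + 4*2 = -12 + 8 = -4)
y(G(-1))*C(8) = -4*14 = -56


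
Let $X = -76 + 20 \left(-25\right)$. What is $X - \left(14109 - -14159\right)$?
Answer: $-28844$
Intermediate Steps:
$X = -576$ ($X = -76 - 500 = -576$)
$X - \left(14109 - -14159\right) = -576 - \left(14109 - -14159\right) = -576 - \left(14109 + 14159\right) = -576 - 28268 = -28844$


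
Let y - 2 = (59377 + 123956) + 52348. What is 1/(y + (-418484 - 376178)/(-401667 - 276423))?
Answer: 339045/79907540066 ≈ 4.2430e-6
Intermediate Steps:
y = 235683 (y = 2 + ((59377 + 123956) + 52348) = 2 + (183333 + 52348) = 2 + 235681 = 235683)
1/(y + (-418484 - 376178)/(-401667 - 276423)) = 1/(235683 + (-418484 - 376178)/(-401667 - 276423)) = 1/(235683 - 794662/(-678090)) = 1/(235683 - 794662*(-1/678090)) = 1/(235683 + 397331/339045) = 1/(79907540066/339045) = 339045/79907540066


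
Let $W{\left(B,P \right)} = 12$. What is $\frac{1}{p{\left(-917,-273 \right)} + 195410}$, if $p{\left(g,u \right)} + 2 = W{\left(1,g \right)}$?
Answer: $\frac{1}{195420} \approx 5.1172 \cdot 10^{-6}$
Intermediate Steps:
$p{\left(g,u \right)} = 10$ ($p{\left(g,u \right)} = -2 + 12 = 10$)
$\frac{1}{p{\left(-917,-273 \right)} + 195410} = \frac{1}{10 + 195410} = \frac{1}{195420}$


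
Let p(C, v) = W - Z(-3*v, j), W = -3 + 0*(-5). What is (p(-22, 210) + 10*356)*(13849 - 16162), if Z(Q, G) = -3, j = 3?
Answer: -8234280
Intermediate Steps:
W = -3 (W = -3 + 0 = -3)
p(C, v) = 0 (p(C, v) = -3 - 1*(-3) = -3 + 3 = 0)
(p(-22, 210) + 10*356)*(13849 - 16162) = (0 + 10*356)*(13849 - 16162) = (0 + 3560)*(-2313) = 3560*(-2313) = -8234280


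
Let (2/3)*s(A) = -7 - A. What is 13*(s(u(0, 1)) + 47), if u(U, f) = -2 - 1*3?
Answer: 572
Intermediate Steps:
u(U, f) = -5 (u(U, f) = -2 - 3 = -5)
s(A) = -21/2 - 3*A/2 (s(A) = 3*(-7 - A)/2 = -21/2 - 3*A/2)
13*(s(u(0, 1)) + 47) = 13*((-21/2 - 3/2*(-5)) + 47) = 13*((-21/2 + 15/2) + 47) = 13*(-3 + 47) = 13*44 = 572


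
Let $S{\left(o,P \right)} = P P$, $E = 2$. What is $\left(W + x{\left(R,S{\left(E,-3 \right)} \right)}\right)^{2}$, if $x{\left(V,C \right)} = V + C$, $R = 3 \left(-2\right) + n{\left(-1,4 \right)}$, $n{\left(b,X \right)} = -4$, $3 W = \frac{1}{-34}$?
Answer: $\frac{10609}{10404} \approx 1.0197$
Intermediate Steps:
$W = - \frac{1}{102}$ ($W = \frac{1}{3 \left(-34\right)} = \frac{1}{3} \left(- \frac{1}{34}\right) = - \frac{1}{102} \approx -0.0098039$)
$S{\left(o,P \right)} = P^{2}$
$R = -10$ ($R = 3 \left(-2\right) - 4 = -6 - 4 = -10$)
$x{\left(V,C \right)} = C + V$
$\left(W + x{\left(R,S{\left(E,-3 \right)} \right)}\right)^{2} = \left(- \frac{1}{102} - \left(10 - \left(-3\right)^{2}\right)\right)^{2} = \left(- \frac{1}{102} + \left(9 - 10\right)\right)^{2} = \left(- \frac{1}{102} - 1\right)^{2} = \left(- \frac{103}{102}\right)^{2} = \frac{10609}{10404}$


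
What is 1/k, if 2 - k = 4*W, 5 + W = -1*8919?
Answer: 1/35698 ≈ 2.8013e-5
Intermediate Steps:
W = -8924 (W = -5 - 1*8919 = -5 - 8919 = -8924)
k = 35698 (k = 2 - 4*(-8924) = 2 - 1*(-35696) = 2 + 35696 = 35698)
1/k = 1/35698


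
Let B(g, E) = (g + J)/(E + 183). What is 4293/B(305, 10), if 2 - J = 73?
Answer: 92061/26 ≈ 3540.8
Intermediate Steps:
J = -71 (J = 2 - 1*73 = 2 - 73 = -71)
B(g, E) = (-71 + g)/(183 + E) (B(g, E) = (g - 71)/(E + 183) = (-71 + g)/(183 + E))
4293/B(305, 10) = 4293/(((-71 + 305)/(183 + 10))) = 4293/((234/193)) = 4293/(((1/193)*234)) = 4293/(234/193) = 4293*(193/234) = 92061/26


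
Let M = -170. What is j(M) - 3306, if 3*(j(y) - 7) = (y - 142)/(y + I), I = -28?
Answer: -326549/99 ≈ -3298.5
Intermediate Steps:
j(y) = 7 + (-142 + y)/(3*(-28 + y)) (j(y) = 7 + ((y - 142)/(y - 28))/3 = 7 + ((-142 + y)/(-28 + y))/3 = 7 + (-142 + y)/(3*(-28 + y)))
j(M) - 3306 = 2*(-365 + 11*(-170))/(3*(-28 - 170)) - 3306 = (2/3)*(-365 - 1870)/(-198) - 3306 = (2/3)*(-1/198)*(-2235) - 3306 = 745/99 - 3306 = -326549/99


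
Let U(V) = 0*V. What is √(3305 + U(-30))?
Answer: √3305 ≈ 57.489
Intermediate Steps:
U(V) = 0
√(3305 + U(-30)) = √(3305 + 0) = √3305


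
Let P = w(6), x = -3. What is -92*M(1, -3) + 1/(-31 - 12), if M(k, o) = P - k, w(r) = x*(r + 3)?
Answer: 110767/43 ≈ 2576.0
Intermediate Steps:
w(r) = -9 - 3*r (w(r) = -3*(r + 3) = -3*(3 + r) = -9 - 3*r)
P = -27 (P = -9 - 3*6 = -9 - 18 = -27)
M(k, o) = -27 - k
-92*M(1, -3) + 1/(-31 - 12) = -92*(-27 - 1*1) + 1/(-31 - 12) = -92*(-27 - 1) + 1/(-43) = -92*(-28) - 1/43 = 2576 - 1/43 = 110767/43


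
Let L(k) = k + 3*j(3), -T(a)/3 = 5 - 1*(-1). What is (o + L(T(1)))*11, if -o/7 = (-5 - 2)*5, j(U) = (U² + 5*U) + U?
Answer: 3388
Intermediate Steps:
T(a) = -18 (T(a) = -3*(5 - 1*(-1)) = -3*(5 + 1) = -3*6 = -18)
j(U) = U² + 6*U
o = 245 (o = -7*(-5 - 2)*5 = -(-49)*5 = -7*(-35) = 245)
L(k) = 81 + k (L(k) = k + 3*(3*(6 + 3)) = k + 3*(3*9) = k + 3*27 = k + 81 = 81 + k)
(o + L(T(1)))*11 = (245 + (81 - 18))*11 = (245 + 63)*11 = 308*11 = 3388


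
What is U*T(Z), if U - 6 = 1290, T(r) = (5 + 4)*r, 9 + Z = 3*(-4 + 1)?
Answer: -209952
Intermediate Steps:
Z = -18 (Z = -9 + 3*(-4 + 1) = -9 + 3*(-3) = -9 - 9 = -18)
T(r) = 9*r
U = 1296 (U = 6 + 1290 = 1296)
U*T(Z) = 1296*(9*(-18)) = 1296*(-162) = -209952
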